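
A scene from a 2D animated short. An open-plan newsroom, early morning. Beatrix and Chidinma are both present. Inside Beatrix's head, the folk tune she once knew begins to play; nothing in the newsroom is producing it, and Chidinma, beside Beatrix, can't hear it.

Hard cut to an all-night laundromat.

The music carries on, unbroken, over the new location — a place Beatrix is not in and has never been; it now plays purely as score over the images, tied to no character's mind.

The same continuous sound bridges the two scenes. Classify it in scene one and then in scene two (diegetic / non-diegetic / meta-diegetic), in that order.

meta-diegetic, non-diegetic

Scene one: the music exists only inside Beatrix's mind; Chidinma can't hear it → meta-diegetic.
Scene two: it's detached from Beatrix entirely and plays over unrelated images with no in-world source — conventional underscore → non-diegetic.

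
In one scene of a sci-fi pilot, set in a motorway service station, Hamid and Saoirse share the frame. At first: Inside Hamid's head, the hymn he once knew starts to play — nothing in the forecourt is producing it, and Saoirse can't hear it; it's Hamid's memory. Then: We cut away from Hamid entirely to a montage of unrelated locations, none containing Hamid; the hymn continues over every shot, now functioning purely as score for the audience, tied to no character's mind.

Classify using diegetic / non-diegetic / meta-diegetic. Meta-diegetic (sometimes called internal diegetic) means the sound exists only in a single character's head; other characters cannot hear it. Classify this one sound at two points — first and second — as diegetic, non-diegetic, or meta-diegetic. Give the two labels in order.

First: the music lives inside Hamid's mind alone; Saoirse can't hear it → meta-diegetic.
Second: once it plays over shots Hamid isn't in, detached from any character's subjectivity, it's conventional underscore → non-diegetic.

meta-diegetic, non-diegetic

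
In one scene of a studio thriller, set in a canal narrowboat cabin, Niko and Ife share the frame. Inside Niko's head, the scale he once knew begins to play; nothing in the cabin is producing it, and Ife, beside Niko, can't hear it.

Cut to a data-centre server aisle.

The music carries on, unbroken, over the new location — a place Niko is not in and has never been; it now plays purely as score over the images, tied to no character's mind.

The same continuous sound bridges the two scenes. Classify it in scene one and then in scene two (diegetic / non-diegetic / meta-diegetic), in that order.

Scene one: the music exists only inside Niko's mind; Ife can't hear it → meta-diegetic.
Scene two: it's detached from Niko entirely and plays over unrelated images with no in-world source — conventional underscore → non-diegetic.

meta-diegetic, non-diegetic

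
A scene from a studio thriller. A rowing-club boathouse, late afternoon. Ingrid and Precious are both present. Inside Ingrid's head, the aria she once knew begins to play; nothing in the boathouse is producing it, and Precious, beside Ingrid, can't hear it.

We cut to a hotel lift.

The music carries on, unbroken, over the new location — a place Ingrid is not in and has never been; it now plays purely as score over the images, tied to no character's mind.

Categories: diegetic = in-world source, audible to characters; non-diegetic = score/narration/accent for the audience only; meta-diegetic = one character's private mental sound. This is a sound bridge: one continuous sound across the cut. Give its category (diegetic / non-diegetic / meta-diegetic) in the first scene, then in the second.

meta-diegetic, non-diegetic

Scene one: the music exists only inside Ingrid's mind; Precious can't hear it → meta-diegetic.
Scene two: it's detached from Ingrid entirely and plays over unrelated images with no in-world source — conventional underscore → non-diegetic.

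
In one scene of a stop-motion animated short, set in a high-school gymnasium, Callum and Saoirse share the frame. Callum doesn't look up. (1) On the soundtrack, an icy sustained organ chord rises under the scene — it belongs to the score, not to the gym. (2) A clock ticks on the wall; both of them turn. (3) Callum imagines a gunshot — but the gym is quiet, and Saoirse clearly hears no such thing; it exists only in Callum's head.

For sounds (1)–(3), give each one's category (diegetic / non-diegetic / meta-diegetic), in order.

non-diegetic, diegetic, meta-diegetic

(1) is non-diegetic: nothing in the gym produces it and the characters don't hear it — pure soundtrack.
(2) is diegetic: a clock is a real object/event in the scene's world.
(3) Callum alone 'hears' it — an imagined sound, not present in the space → meta-diegetic.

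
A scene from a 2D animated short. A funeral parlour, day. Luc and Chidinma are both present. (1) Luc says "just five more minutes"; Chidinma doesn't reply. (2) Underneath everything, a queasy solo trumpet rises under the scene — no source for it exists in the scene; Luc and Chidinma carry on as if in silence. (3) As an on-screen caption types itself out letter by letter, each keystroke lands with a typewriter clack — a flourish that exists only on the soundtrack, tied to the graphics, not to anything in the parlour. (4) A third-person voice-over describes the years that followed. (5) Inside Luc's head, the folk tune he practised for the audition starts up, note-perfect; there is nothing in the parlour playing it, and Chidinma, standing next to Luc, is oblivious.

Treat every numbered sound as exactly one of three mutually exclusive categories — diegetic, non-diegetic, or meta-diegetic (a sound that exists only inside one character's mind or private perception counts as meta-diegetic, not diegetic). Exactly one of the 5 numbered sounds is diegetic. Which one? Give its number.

1

(1) is diegetic: spoken by a character present in the story world.
Sound (2): it has no source in the story world and no character can hear it — it's underscore, so non-diegetic.
Sound (3): sound married to a title/caption — outside the diegesis by definition, so non-diegetic.
(4) external voice-over — not a character, not heard by anyone in the scene → non-diegetic.
Sound (5): the music is a memory playing inside Luc's mind alone; no real-world source, Chidinma can't hear it, so meta-diegetic.
Only (1) is diegetic.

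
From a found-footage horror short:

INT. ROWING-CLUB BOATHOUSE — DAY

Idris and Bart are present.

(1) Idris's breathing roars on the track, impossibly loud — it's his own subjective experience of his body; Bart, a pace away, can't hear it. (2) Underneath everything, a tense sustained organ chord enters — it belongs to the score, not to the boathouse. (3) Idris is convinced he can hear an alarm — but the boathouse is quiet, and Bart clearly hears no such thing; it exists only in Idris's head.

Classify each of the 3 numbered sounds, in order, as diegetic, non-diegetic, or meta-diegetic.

meta-diegetic, non-diegetic, meta-diegetic

(1) a subjective body sound — Idris's private perception, inaudible to Bart → meta-diegetic.
Sound (2): score with no on-screen or off-screen source; it exists for the audience alone, so non-diegetic.
(3) Idris alone 'hears' it — an imagined sound, not present in the space → meta-diegetic.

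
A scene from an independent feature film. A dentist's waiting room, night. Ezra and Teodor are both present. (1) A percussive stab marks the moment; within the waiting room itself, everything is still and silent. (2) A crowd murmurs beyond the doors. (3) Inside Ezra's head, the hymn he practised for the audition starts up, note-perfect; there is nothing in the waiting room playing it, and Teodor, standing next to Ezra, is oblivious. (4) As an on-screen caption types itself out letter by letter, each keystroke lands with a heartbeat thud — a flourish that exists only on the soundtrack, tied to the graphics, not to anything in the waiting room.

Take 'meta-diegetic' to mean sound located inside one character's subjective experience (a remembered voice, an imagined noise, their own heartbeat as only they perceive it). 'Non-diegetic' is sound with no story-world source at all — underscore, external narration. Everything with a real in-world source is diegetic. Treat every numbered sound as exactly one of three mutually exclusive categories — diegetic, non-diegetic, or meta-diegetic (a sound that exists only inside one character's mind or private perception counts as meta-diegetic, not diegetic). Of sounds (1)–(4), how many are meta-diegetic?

1

Sound (1): nothing in the scene produces it; it's an accent added for the audience, so non-diegetic.
(2) is diegetic: it's the actual ambient sound of the location.
(3) it lives in Ezra's subjectivity, not in the waiting room → meta-diegetic.
Sound (4): it accompanies on-screen graphics, not anything inside the story world, so non-diegetic.
Meta-diegetic: (3) — that's 1.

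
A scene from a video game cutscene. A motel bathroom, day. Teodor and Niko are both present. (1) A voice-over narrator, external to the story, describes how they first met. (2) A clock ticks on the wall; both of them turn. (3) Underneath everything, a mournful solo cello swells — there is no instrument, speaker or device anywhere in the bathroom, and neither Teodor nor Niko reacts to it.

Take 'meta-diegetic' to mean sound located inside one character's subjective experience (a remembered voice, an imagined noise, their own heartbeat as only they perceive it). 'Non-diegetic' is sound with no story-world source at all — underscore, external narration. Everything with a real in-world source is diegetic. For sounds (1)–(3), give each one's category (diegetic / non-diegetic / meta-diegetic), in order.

(1) the narrator exists outside the story world, addressing only the audience → non-diegetic.
(2) is diegetic: the sound comes from a clock physically present in the location.
Sound (3): it has no source in the story world and no character can hear it — it's underscore, so non-diegetic.

non-diegetic, diegetic, non-diegetic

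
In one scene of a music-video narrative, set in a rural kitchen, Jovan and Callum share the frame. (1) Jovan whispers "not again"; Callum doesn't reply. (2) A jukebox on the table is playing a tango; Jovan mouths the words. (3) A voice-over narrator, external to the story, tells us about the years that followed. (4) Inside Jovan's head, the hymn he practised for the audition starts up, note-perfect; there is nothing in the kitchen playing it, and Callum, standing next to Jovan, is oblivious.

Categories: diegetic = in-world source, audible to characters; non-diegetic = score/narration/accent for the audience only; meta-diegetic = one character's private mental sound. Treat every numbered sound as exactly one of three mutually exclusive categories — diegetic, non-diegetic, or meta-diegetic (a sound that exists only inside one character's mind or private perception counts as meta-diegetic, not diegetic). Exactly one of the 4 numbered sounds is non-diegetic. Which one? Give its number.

(1) is diegetic: spoken by a character present in the story world.
(2) is diegetic: the music comes from an on-screen device that Jovan responds to.
(3) is non-diegetic: the narrator exists outside the story world, addressing only the audience.
(4) it lives in Jovan's subjectivity, not in the kitchen → meta-diegetic.
Only (3) is non-diegetic.

3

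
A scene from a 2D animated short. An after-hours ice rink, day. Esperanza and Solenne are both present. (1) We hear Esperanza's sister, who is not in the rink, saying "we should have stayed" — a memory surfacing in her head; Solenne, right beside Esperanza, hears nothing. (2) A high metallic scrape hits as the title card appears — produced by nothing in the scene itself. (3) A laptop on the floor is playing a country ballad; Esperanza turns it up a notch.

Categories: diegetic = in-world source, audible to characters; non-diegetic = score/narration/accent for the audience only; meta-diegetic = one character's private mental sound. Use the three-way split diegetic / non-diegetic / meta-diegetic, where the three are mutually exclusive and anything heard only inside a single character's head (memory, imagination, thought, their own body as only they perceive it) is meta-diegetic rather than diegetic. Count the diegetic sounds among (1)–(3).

1

(1) it's Esperanza's recollection rendered as sound; the other character can't hear it → meta-diegetic.
(2) is non-diegetic: nothing in the scene produces it; it's an accent added for the audience.
Sound (3): a laptop is a physical source in the scene and Esperanza reacts to it, so diegetic.
So 1 of the 3 is diegetic: (3).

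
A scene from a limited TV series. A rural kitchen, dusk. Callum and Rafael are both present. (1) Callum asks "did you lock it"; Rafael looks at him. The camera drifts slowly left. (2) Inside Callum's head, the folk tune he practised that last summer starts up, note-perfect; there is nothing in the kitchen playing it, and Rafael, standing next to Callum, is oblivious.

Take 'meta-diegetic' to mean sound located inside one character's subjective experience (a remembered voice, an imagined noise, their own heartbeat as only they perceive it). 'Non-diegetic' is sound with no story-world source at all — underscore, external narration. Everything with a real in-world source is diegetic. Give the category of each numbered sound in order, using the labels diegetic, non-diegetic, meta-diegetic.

(1) is diegetic: Callum is a character speaking aloud in the scene.
(2) is meta-diegetic: the music is a memory playing inside Callum's mind alone; no real-world source, Rafael can't hear it.

diegetic, meta-diegetic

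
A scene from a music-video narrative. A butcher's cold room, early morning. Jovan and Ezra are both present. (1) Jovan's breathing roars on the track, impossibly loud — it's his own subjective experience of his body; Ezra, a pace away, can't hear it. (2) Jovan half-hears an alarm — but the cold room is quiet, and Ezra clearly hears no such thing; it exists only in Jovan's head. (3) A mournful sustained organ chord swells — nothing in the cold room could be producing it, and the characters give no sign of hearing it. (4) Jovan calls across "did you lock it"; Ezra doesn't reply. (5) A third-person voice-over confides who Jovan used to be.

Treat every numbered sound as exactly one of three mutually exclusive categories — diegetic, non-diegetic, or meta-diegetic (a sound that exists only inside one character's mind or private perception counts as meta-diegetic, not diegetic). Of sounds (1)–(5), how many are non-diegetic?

Sound (1): a subjective body sound — Jovan's private perception, inaudible to Ezra, so meta-diegetic.
Sound (2): the sound is imagined by Jovan; nothing in the story world is producing it and Ezra can't hear it, so meta-diegetic.
(3) it has no source in the story world and no character can hear it — it's underscore → non-diegetic.
(4) spoken by a character present in the story world → diegetic.
Sound (5): commentary laid over the scene from outside the fiction, so non-diegetic.
Non-diegetic: (3), (5) — that's 2.

2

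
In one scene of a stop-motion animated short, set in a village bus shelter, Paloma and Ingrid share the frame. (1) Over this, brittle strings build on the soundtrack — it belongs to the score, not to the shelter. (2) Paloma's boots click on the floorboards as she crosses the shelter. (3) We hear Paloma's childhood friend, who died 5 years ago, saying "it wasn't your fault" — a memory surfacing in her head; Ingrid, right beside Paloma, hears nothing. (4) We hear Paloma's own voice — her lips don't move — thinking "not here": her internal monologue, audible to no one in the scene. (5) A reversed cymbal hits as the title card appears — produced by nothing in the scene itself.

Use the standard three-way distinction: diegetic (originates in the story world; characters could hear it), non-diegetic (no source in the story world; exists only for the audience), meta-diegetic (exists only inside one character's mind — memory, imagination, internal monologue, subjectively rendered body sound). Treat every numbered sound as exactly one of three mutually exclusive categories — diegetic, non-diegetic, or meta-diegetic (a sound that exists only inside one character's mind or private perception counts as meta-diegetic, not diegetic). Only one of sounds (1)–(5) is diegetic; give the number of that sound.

(1) is non-diegetic: nothing in the shelter produces it and the characters don't hear it — pure soundtrack.
(2) is diegetic: Paloma's footsteps are produced in the story world.
(3) it's Paloma's recollection rendered as sound; the other character can't hear it → meta-diegetic.
Sound (4): Paloma's thought-voice: a private mental sound no other character can hear, so meta-diegetic.
(5) is non-diegetic: it's a sound-design accent with no in-world source; no one in the scene can hear it.
Only (2) is diegetic.

2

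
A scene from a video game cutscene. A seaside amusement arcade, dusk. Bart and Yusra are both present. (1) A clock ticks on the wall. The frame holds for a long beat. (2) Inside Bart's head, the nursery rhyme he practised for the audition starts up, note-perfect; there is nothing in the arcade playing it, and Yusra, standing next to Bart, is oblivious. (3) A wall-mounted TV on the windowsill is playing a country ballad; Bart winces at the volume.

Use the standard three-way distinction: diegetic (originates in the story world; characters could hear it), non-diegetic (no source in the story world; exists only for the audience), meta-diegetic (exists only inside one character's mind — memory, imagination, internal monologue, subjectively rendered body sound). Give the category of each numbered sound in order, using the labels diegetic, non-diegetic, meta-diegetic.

(1) is diegetic: a clock is a real object/event in the scene's world.
(2) remembered music, private to Bart — Yusra is oblivious because it isn't in the room → meta-diegetic.
(3) source music from a wall-mounted TV, which exists in the story world → diegetic.

diegetic, meta-diegetic, diegetic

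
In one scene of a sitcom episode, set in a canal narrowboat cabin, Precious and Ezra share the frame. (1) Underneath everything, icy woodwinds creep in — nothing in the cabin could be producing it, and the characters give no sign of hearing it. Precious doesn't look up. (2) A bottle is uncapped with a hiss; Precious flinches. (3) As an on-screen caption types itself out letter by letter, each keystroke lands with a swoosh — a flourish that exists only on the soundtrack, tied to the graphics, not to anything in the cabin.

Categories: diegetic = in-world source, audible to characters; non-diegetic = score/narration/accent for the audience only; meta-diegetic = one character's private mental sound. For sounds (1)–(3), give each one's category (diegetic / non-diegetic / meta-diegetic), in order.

non-diegetic, diegetic, non-diegetic

(1) score with no on-screen or off-screen source; it exists for the audience alone → non-diegetic.
(2) an in-world source (a bottle); characters could hear it → diegetic.
Sound (3): the caption isn't part of the story world, so neither is the sound tied to it, so non-diegetic.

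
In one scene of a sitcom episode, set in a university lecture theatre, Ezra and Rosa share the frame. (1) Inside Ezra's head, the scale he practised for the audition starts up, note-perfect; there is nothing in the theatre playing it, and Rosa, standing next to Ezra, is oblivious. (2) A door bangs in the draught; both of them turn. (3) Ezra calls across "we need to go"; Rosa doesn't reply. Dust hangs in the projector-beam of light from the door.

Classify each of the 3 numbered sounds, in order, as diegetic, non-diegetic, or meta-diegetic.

meta-diegetic, diegetic, diegetic

(1) is meta-diegetic: the music is a memory playing inside Ezra's mind alone; no real-world source, Rosa can't hear it.
(2) an in-world source (a door); characters could hear it → diegetic.
(3) Ezra is a character speaking aloud in the scene → diegetic.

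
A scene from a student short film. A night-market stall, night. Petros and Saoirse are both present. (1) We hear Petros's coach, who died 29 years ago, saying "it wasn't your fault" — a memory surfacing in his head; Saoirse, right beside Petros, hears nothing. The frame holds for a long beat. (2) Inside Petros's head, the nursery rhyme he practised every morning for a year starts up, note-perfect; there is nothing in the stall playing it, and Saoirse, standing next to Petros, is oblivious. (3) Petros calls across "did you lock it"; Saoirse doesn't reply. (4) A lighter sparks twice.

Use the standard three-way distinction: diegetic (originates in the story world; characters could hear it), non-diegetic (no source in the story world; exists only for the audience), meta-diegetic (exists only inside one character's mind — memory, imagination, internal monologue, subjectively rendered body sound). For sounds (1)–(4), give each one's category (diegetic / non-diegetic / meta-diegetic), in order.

meta-diegetic, meta-diegetic, diegetic, diegetic

(1) is meta-diegetic: the voice is a memory playing only inside Petros's mind; Saoirse can't hear it.
(2) it lives in Petros's subjectivity, not in the stall → meta-diegetic.
(3) spoken by a character present in the story world → diegetic.
(4) is diegetic: a lighter is a real object/event in the scene's world.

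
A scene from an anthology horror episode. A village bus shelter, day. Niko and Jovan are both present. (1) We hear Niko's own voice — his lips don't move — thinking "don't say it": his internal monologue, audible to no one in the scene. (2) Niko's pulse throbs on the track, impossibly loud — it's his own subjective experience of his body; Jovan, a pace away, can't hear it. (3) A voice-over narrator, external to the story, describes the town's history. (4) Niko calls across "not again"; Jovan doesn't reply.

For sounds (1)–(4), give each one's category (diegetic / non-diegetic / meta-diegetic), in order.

(1) is meta-diegetic: it's Niko's unspoken thought, heard only by the audience via his subjectivity.
Sound (2): point-of-audition from inside Niko's body; not a sound in the room, so meta-diegetic.
(3) is non-diegetic: commentary laid over the scene from outside the fiction.
Sound (4): on-screen dialogue — Niko speaks and Jovan is there to hear, so diegetic.

meta-diegetic, meta-diegetic, non-diegetic, diegetic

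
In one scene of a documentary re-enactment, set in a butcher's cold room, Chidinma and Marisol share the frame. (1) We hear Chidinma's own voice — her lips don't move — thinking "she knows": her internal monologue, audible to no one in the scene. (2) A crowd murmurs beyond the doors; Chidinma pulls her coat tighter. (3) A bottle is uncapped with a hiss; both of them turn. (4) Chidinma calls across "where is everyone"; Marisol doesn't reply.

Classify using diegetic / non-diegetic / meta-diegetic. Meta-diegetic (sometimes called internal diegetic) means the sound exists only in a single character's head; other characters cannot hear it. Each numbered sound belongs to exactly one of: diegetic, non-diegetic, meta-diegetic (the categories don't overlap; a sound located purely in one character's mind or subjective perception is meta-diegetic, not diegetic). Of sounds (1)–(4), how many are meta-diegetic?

Sound (1): internal monologue — inside Chidinma's mind, not spoken into the scene, so meta-diegetic.
(2) a crowd is part of the location's real environment → diegetic.
(3) is diegetic: an in-world source (a bottle); characters could hear it.
(4) spoken by a character present in the story world → diegetic.
Meta-diegetic: (1) — that's 1.

1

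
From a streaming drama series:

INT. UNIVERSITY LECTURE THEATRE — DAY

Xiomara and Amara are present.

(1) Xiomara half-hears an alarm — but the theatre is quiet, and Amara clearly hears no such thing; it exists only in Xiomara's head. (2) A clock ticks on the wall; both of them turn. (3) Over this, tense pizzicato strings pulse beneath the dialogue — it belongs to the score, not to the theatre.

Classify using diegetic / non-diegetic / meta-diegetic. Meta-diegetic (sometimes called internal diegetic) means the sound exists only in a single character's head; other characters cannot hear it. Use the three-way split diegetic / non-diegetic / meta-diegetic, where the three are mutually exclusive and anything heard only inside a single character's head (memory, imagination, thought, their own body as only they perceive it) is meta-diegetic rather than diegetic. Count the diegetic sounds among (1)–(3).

Sound (1): subjective to Xiomara: the theatre is silent and Amara hears nothing, so meta-diegetic.
(2) is diegetic: the sound comes from a clock physically present in the location.
(3) is non-diegetic: it has no source in the story world and no character can hear it — it's underscore.
Diegetic: (2) — that's 1.

1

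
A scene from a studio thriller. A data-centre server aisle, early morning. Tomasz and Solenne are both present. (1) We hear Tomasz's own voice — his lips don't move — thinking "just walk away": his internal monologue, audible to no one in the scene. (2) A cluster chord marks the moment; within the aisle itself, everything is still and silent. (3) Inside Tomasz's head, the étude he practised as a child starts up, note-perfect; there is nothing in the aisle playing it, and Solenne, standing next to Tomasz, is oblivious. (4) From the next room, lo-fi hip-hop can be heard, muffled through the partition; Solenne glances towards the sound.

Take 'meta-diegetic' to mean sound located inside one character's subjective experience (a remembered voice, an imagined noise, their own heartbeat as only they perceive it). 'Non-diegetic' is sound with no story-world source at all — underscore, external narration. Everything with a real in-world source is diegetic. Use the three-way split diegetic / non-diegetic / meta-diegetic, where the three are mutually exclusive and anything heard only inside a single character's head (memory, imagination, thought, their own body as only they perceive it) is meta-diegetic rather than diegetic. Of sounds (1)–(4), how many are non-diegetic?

(1) is meta-diegetic: internal monologue — inside Tomasz's mind, not spoken into the scene.
Sound (2): nothing in the scene produces it; it's an accent added for the audience, so non-diegetic.
Sound (3): remembered music, private to Tomasz — Solenne is oblivious because it isn't in the room, so meta-diegetic.
(4) it's coming from the next room — a location within the story world — and Solenne reacts → diegetic.
Non-diegetic: (2) — that's 1.

1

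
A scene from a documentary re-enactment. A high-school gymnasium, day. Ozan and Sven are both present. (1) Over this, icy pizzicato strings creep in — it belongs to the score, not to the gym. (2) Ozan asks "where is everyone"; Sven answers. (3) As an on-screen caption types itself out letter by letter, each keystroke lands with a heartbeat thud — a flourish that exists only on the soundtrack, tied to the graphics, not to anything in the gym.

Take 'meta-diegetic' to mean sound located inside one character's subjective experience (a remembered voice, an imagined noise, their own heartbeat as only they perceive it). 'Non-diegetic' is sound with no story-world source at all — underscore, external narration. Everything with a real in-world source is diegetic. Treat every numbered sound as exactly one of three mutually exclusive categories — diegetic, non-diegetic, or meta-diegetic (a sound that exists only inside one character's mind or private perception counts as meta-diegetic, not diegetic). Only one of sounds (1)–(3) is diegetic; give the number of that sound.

Sound (1): nothing in the gym produces it and the characters don't hear it — pure soundtrack, so non-diegetic.
(2) is diegetic: spoken by a character present in the story world.
(3) is non-diegetic: sound married to a title/caption — outside the diegesis by definition.
Only (2) is diegetic.

2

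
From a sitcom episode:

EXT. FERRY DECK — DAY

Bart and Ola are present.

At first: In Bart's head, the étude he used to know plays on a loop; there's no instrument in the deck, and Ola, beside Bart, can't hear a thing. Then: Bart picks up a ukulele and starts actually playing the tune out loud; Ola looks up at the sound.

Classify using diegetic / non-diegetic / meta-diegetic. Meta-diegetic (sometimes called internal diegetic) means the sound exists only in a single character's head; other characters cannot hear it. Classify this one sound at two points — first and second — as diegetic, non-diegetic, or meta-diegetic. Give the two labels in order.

meta-diegetic, diegetic

First: the tune exists only as Bart's private memory; Ola can't hear it → meta-diegetic.
Second: Bart is now producing it live on a ukulele, in the room, and Ola hears it → diegetic.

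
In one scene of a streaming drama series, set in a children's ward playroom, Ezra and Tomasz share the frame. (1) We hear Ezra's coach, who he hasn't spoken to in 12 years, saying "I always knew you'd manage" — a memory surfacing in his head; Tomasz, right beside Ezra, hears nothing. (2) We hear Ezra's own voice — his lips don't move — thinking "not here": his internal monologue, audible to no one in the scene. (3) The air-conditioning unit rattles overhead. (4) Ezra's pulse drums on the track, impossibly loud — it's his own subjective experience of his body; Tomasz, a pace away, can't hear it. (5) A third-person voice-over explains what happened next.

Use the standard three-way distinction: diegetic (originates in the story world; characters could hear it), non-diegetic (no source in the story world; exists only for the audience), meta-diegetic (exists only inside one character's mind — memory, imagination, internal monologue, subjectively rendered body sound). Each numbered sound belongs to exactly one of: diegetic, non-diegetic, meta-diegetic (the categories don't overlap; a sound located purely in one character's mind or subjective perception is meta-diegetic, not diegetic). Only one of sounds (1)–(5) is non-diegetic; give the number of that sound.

5

(1) is meta-diegetic: a remembered line, private to Ezra — not present in the room, not audible to Tomasz.
Sound (2): Ezra's thought-voice: a private mental sound no other character can hear, so meta-diegetic.
Sound (3): ambient/room sound belonging to the story's physical space, so diegetic.
(4) it's Ezra's internal bodily sensation rendered as sound; only Ezra 'hears' it → meta-diegetic.
(5) external voice-over — not a character, not heard by anyone in the scene → non-diegetic.
Only (5) is non-diegetic.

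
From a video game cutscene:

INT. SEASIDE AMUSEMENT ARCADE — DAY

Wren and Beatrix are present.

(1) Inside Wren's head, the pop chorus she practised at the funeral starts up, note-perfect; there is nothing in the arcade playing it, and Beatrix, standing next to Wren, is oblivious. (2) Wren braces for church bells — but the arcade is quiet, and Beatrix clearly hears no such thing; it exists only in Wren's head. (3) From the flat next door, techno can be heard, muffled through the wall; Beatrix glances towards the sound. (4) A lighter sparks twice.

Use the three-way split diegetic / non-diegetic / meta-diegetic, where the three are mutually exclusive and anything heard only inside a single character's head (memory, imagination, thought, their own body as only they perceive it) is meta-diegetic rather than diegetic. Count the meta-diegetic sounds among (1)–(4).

2

Sound (1): the music is a memory playing inside Wren's mind alone; no real-world source, Beatrix can't hear it, so meta-diegetic.
(2) is meta-diegetic: the sound is imagined by Wren; nothing in the story world is producing it and Beatrix can't hear it.
(3) off-screen diegetic: the source is out of frame but still in the story's space → diegetic.
(4) is diegetic: a lighter is a real object/event in the scene's world.
Meta-diegetic: (1), (2) — that's 2.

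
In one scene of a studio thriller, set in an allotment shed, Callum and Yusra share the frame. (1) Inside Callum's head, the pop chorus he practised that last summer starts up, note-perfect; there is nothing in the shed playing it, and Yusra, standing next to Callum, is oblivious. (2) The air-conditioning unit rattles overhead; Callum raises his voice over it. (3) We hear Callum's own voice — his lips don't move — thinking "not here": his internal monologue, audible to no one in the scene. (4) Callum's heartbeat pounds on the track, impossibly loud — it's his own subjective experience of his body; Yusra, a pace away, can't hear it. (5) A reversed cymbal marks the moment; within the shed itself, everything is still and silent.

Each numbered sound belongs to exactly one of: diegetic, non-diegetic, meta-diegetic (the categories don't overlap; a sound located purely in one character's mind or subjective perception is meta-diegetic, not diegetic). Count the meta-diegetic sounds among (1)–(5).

3

(1) is meta-diegetic: the music is a memory playing inside Callum's mind alone; no real-world source, Yusra can't hear it.
(2) it's the actual ambient sound of the location → diegetic.
(3) internal monologue — inside Callum's mind, not spoken into the scene → meta-diegetic.
(4) is meta-diegetic: it's Callum's internal bodily sensation rendered as sound; only Callum 'hears' it.
Sound (5): it's a sound-design accent with no in-world source; no one in the scene can hear it, so non-diegetic.
Meta-diegetic: (1), (3), (4) — that's 3.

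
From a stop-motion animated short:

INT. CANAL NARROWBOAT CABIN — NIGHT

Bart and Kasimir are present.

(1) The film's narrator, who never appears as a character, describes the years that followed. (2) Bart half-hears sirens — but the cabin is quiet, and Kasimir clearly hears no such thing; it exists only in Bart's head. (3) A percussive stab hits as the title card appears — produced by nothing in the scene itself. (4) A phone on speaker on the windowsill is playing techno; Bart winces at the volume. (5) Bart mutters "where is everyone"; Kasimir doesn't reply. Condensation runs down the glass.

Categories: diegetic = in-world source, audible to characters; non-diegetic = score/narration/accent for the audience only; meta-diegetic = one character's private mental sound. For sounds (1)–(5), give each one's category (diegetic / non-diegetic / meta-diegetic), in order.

(1) commentary laid over the scene from outside the fiction → non-diegetic.
(2) Bart alone 'hears' it — an imagined sound, not present in the space → meta-diegetic.
(3) is non-diegetic: it's a sound-design accent with no in-world source; no one in the scene can hear it.
(4) a phone on speaker is a physical source in the scene and Bart reacts to it → diegetic.
(5) is diegetic: spoken by a character present in the story world.

non-diegetic, meta-diegetic, non-diegetic, diegetic, diegetic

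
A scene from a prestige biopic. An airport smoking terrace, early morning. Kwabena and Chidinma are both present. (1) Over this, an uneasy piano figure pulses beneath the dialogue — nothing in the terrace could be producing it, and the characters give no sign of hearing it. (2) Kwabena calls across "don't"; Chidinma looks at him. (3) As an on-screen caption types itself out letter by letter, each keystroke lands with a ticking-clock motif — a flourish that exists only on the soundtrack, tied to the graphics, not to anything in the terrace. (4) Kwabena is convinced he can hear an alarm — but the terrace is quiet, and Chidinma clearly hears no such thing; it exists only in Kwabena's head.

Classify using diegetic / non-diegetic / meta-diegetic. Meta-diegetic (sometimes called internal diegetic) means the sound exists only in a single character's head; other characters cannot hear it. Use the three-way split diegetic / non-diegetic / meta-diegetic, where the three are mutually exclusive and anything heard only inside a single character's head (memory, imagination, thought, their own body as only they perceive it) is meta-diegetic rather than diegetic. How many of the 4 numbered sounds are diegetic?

1

Sound (1): score with no on-screen or off-screen source; it exists for the audience alone, so non-diegetic.
Sound (2): Kwabena is a character speaking aloud in the scene, so diegetic.
(3) is non-diegetic: sound married to a title/caption — outside the diegesis by definition.
Sound (4): the sound is imagined by Kwabena; nothing in the story world is producing it and Chidinma can't hear it, so meta-diegetic.
Diegetic: (2) — that's 1.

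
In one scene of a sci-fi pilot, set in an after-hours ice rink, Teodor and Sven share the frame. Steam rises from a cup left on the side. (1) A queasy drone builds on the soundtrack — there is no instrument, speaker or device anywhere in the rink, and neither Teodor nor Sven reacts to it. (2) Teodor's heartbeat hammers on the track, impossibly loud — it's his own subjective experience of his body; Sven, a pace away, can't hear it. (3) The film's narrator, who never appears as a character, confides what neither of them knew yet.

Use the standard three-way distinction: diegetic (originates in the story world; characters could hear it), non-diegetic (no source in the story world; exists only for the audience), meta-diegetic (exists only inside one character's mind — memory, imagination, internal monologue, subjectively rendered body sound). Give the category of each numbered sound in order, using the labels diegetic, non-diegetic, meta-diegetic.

non-diegetic, meta-diegetic, non-diegetic

(1) score with no on-screen or off-screen source; it exists for the audience alone → non-diegetic.
Sound (2): it's Teodor's internal bodily sensation rendered as sound; only Teodor 'hears' it, so meta-diegetic.
Sound (3): the narrator exists outside the story world, addressing only the audience, so non-diegetic.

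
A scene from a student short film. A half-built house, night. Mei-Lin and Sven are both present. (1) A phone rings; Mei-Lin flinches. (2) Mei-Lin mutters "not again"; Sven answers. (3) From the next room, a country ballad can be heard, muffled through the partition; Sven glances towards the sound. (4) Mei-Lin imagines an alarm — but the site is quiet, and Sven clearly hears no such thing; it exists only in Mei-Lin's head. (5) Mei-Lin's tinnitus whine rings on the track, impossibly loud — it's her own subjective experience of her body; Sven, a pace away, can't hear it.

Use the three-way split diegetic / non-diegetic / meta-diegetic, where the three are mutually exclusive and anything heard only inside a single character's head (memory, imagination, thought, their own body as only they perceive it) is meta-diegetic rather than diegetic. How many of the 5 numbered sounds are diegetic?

(1) a phone is a real object/event in the scene's world → diegetic.
Sound (2): spoken by a character present in the story world, so diegetic.
(3) off-screen diegetic: the source is out of frame but still in the story's space → diegetic.
Sound (4): subjective to Mei-Lin: the site is silent and Sven hears nothing, so meta-diegetic.
(5) it's Mei-Lin's internal bodily sensation rendered as sound; only Mei-Lin 'hears' it → meta-diegetic.
So 3 of the 5 are diegetic: (1), (2), (3).

3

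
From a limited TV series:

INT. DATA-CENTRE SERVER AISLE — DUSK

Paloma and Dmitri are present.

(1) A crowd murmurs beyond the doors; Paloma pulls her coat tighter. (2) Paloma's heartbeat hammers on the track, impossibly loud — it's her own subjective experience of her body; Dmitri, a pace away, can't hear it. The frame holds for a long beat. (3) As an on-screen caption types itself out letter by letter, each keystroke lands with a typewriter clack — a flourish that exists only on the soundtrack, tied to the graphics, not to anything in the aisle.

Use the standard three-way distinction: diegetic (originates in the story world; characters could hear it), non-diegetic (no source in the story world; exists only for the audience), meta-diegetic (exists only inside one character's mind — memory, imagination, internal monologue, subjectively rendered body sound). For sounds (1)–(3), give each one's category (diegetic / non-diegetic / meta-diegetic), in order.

(1) it's the actual ambient sound of the location → diegetic.
(2) is meta-diegetic: it's Paloma's internal bodily sensation rendered as sound; only Paloma 'hears' it.
(3) is non-diegetic: it accompanies on-screen graphics, not anything inside the story world.

diegetic, meta-diegetic, non-diegetic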